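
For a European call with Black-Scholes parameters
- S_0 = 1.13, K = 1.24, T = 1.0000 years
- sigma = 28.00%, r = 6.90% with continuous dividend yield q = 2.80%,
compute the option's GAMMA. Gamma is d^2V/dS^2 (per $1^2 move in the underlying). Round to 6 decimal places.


d1 = -0.0453348103; d2 = -0.3253348103
phi(d1) = 0.3985325289; exp(-qT) = 0.9723883668; exp(-rT) = 0.9333266801
Gamma = exp(-qT) * phi(d1) / (S * sigma * sqrt(T)) = 0.9723883668 * 0.3985325289 / (1.1300 * 0.2800 * 1.0000000000) = 1.224805

Answer: Gamma = 1.224805


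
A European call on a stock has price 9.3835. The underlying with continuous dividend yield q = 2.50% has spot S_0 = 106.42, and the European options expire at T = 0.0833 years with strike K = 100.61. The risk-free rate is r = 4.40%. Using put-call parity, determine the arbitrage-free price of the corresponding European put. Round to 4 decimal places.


Answer: Put price = 3.4268

Derivation:
Put-call parity: C - P = S_0 * exp(-qT) - K * exp(-rT).
S_0 * exp(-qT) = 106.4200 * 0.99791967 = 106.19861095
K * exp(-rT) = 100.6100 * 0.99634151 = 100.24191918
P = C - S*exp(-qT) + K*exp(-rT)
P = 9.3835 - 106.19861095 + 100.24191918 = 3.4268


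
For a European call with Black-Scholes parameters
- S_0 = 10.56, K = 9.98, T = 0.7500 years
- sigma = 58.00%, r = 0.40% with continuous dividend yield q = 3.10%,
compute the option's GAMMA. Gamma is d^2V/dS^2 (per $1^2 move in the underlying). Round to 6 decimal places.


d1 = 0.3232966163; d2 = -0.1789981179
phi(d1) = 0.3786288337; exp(-qT) = 0.9770181987; exp(-rT) = 0.9970044955
Gamma = exp(-qT) * phi(d1) / (S * sigma * sqrt(T)) = 0.9770181987 * 0.3786288337 / (10.5600 * 0.5800 * 0.8660254038) = 0.069742

Answer: Gamma = 0.069742


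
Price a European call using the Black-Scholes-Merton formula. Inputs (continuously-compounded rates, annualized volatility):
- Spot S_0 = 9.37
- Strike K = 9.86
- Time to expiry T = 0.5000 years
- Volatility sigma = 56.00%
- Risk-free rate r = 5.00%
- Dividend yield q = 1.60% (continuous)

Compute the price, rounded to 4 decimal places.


Answer: Price = 1.3289

Derivation:
d1 = (ln(S/K) + (r - q + 0.5*sigma^2) * T) / (sigma * sqrt(T)) = 0.11219493
d2 = d1 - sigma * sqrt(T) = -0.28378486
exp(-rT) = 0.97530991; exp(-qT) = 0.99203191
C = S_0 * exp(-qT) * N(d1) - K * exp(-rT) * N(d2)
N(d1) = 0.54466558; N(d2) = 0.38828763
C = 9.3700 * 0.99203191 * 0.54466558 - 9.8600 * 0.97530991 * 0.38828763 = 1.3289


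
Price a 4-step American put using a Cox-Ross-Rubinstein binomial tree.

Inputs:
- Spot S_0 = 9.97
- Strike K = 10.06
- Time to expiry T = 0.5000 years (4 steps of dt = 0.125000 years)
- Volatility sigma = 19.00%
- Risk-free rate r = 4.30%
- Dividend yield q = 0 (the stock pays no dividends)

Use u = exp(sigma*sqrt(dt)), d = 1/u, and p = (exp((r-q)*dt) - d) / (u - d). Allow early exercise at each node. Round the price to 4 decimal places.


Answer: Price = V(0,0) = 0.4911

Derivation:
dt = T/N = 0.125000
u = exp(sigma*sqrt(dt)) = 1.069483; d = 1/u = 0.935031
p = (exp((r-q)*dt) - d) / (u - d) = 0.523297
Discount per step: exp(-r*dt) = 0.994639
Stock lattice S(k, i) with i counting down-moves:
  k=0: S(0,0) = 9.9700
  k=1: S(1,0) = 10.6627; S(1,1) = 9.3223
  k=2: S(2,0) = 11.4036; S(2,1) = 9.9700; S(2,2) = 8.7166
  k=3: S(3,0) = 12.1960; S(3,1) = 10.6627; S(3,2) = 9.3223; S(3,3) = 8.1503
  k=4: S(4,0) = 13.0434; S(4,1) = 11.4036; S(4,2) = 9.9700; S(4,3) = 8.7166; S(4,4) = 7.6208
Terminal payoffs V(N, i) = max(K - S_T, 0):
  V(4,0) = 0.000000; V(4,1) = 0.000000; V(4,2) = 0.090000; V(4,3) = 1.343391; V(4,4) = 2.439210
Backward induction: V(k, i) = exp(-r*dt) * [p * V(k+1, i) + (1-p) * V(k+1, i+1)]; then take max(V_cont, immediate exercise) for American.
  V(3,0) = exp(-r*dt) * [p*0.000000 + (1-p)*0.000000] = 0.000000; exercise = 0.000000; V(3,0) = max -> 0.000000
  V(3,1) = exp(-r*dt) * [p*0.000000 + (1-p)*0.090000] = 0.042673; exercise = 0.000000; V(3,1) = max -> 0.042673
  V(3,2) = exp(-r*dt) * [p*0.090000 + (1-p)*1.343391] = 0.683809; exercise = 0.737737; V(3,2) = max -> 0.737737
  V(3,3) = exp(-r*dt) * [p*1.343391 + (1-p)*2.439210] = 1.855769; exercise = 1.909697; V(3,3) = max -> 1.909697
  V(2,0) = exp(-r*dt) * [p*0.000000 + (1-p)*0.042673] = 0.020233; exercise = 0.000000; V(2,0) = max -> 0.020233
  V(2,1) = exp(-r*dt) * [p*0.042673 + (1-p)*0.737737] = 0.372007; exercise = 0.090000; V(2,1) = max -> 0.372007
  V(2,2) = exp(-r*dt) * [p*0.737737 + (1-p)*1.909697] = 1.289463; exercise = 1.343391; V(2,2) = max -> 1.343391
  V(1,0) = exp(-r*dt) * [p*0.020233 + (1-p)*0.372007] = 0.186917; exercise = 0.000000; V(1,0) = max -> 0.186917
  V(1,1) = exp(-r*dt) * [p*0.372007 + (1-p)*1.343391] = 0.830592; exercise = 0.737737; V(1,1) = max -> 0.830592
  V(0,0) = exp(-r*dt) * [p*0.186917 + (1-p)*0.830592] = 0.491112; exercise = 0.090000; V(0,0) = max -> 0.491112


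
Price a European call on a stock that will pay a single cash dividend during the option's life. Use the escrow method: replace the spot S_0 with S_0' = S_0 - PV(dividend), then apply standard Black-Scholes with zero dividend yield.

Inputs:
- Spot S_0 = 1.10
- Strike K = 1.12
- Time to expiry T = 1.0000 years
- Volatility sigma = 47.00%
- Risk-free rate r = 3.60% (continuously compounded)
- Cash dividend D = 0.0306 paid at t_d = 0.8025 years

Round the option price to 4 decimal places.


PV(D) = D * exp(-r * t_d) = 0.0306 * 0.97152333 = 0.02972861
S_0' = S_0 - PV(D) = 1.1000 - 0.02972861 = 1.07027139
d1 = (ln(S_0'/K) + (r + sigma^2/2)*T) / (sigma*sqrt(T)) = 0.21496503
d2 = d1 - sigma*sqrt(T) = -0.25503497
exp(-rT) = 0.96464029
N(d1) = 0.58510271; N(d2) = 0.39934804
C = S_0' * N(d1) - K * exp(-rT) * N(d2) = 1.07027139 * 0.58510271 - 1.1200 * 0.96464029 * 0.39934804 = 0.1948

Answer: Price = 0.1948


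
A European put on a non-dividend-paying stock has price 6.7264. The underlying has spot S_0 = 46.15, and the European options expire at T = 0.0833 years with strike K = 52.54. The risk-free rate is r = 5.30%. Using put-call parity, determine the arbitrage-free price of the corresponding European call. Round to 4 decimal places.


Answer: Call price = 0.5678

Derivation:
Put-call parity: C - P = S_0 * exp(-qT) - K * exp(-rT).
S_0 * exp(-qT) = 46.1500 * 1.00000000 = 46.15000000
K * exp(-rT) = 52.5400 * 0.99559483 = 52.30855244
C = P + S*exp(-qT) - K*exp(-rT)
C = 6.7264 + 46.15000000 - 52.30855244 = 0.5678


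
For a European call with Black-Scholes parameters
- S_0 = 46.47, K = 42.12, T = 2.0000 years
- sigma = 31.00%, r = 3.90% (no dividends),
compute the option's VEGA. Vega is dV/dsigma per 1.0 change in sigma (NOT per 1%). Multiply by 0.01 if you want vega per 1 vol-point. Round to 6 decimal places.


Answer: Vega = 21.615954

Derivation:
d1 = 0.6213056593; d2 = 0.1828994550
phi(d1) = 0.3289173109; exp(-qT) = 1.0000000000; exp(-rT) = 0.9249644265
Vega = S * exp(-qT) * phi(d1) * sqrt(T) = 46.4700 * 1.0000000000 * 0.3289173109 * 1.4142135624 = 21.615954


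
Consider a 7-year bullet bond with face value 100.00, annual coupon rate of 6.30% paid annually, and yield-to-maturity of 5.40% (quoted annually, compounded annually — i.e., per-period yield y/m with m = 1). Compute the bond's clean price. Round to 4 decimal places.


Answer: Price = 105.1331

Derivation:
Coupon per period c = face * coupon_rate / m = 6.300000
Periods per year m = 1; per-period yield y/m = 0.054000
Number of cashflows N = 7
Cashflows (t years, CF_t, discount factor 1/(1+y/m)^(m*t), PV):
  t = 1.0000: CF_t = 6.300000, DF = 0.948767, PV = 5.977230
  t = 2.0000: CF_t = 6.300000, DF = 0.900158, PV = 5.670996
  t = 3.0000: CF_t = 6.300000, DF = 0.854040, PV = 5.380451
  t = 4.0000: CF_t = 6.300000, DF = 0.810285, PV = 5.104793
  t = 5.0000: CF_t = 6.300000, DF = 0.768771, PV = 4.843257
  t = 6.0000: CF_t = 6.300000, DF = 0.729384, PV = 4.595120
  t = 7.0000: CF_t = 106.300000, DF = 0.692015, PV = 73.561231
Price P = sum_t PV_t = 105.133078


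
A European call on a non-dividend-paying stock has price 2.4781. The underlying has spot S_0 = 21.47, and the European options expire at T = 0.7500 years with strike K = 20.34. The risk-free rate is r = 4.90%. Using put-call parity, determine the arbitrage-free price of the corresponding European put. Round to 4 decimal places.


Put-call parity: C - P = S_0 * exp(-qT) - K * exp(-rT).
S_0 * exp(-qT) = 21.4700 * 1.00000000 = 21.47000000
K * exp(-rT) = 20.3400 * 0.96391708 = 19.60607350
P = C - S*exp(-qT) + K*exp(-rT)
P = 2.4781 - 21.47000000 + 19.60607350 = 0.6142

Answer: Put price = 0.6142


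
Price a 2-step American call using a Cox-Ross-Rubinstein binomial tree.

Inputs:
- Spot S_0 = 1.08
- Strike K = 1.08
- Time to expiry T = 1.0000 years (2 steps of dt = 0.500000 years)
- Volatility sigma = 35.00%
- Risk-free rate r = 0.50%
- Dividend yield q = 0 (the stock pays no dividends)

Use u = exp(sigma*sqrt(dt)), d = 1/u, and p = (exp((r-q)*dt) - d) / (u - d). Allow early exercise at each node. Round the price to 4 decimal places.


Answer: Price = V(0,0) = 0.1353

Derivation:
dt = T/N = 0.500000
u = exp(sigma*sqrt(dt)) = 1.280803; d = 1/u = 0.780760
p = (exp((r-q)*dt) - d) / (u - d) = 0.443448
Discount per step: exp(-r*dt) = 0.997503
Stock lattice S(k, i) with i counting down-moves:
  k=0: S(0,0) = 1.0800
  k=1: S(1,0) = 1.3833; S(1,1) = 0.8432
  k=2: S(2,0) = 1.7717; S(2,1) = 1.0800; S(2,2) = 0.6584
Terminal payoffs V(N, i) = max(S_T - K, 0):
  V(2,0) = 0.691693; V(2,1) = 0.000000; V(2,2) = 0.000000
Backward induction: V(k, i) = exp(-r*dt) * [p * V(k+1, i) + (1-p) * V(k+1, i+1)]; then take max(V_cont, immediate exercise) for American.
  V(1,0) = exp(-r*dt) * [p*0.691693 + (1-p)*0.000000] = 0.305964; exercise = 0.303267; V(1,0) = max -> 0.305964
  V(1,1) = exp(-r*dt) * [p*0.000000 + (1-p)*0.000000] = 0.000000; exercise = 0.000000; V(1,1) = max -> 0.000000
  V(0,0) = exp(-r*dt) * [p*0.305964 + (1-p)*0.000000] = 0.135340; exercise = 0.000000; V(0,0) = max -> 0.135340


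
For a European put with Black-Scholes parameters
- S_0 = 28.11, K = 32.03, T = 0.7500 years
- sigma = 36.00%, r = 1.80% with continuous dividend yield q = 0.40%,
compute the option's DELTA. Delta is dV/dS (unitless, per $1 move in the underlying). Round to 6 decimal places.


Answer: Delta = -0.588862

Derivation:
d1 = -0.2291682155; d2 = -0.5409373609
phi(d1) = 0.3886027876; exp(-qT) = 0.9970044955; exp(-rT) = 0.9865907163
N(-d1) = 0.5906309122
Delta = -exp(-qT) * N(-d1) = -0.9970044955 * 0.5906309122 = -0.588862


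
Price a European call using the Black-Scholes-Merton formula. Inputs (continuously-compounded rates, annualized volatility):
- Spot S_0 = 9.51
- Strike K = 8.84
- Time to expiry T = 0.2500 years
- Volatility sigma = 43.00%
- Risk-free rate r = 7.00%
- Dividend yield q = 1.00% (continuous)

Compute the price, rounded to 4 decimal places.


d1 = (ln(S/K) + (r - q + 0.5*sigma^2) * T) / (sigma * sqrt(T)) = 0.51706744
d2 = d1 - sigma * sqrt(T) = 0.30206744
exp(-rT) = 0.98265224; exp(-qT) = 0.99750312
C = S_0 * exp(-qT) * N(d1) - K * exp(-rT) * N(d2)
N(d1) = 0.69744546; N(d2) = 0.61869967
C = 9.5100 * 0.99750312 * 0.69744546 - 8.8400 * 0.98265224 * 0.61869967 = 1.2417

Answer: Price = 1.2417


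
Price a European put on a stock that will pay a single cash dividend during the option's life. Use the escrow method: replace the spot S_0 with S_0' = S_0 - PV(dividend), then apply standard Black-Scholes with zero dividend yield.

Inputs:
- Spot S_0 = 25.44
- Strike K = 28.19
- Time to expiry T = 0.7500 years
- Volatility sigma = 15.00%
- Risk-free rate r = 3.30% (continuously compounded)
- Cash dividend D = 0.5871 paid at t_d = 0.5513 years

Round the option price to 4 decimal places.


Answer: Price = 3.0627

Derivation:
PV(D) = D * exp(-r * t_d) = 0.5871 * 0.98197159 = 0.57651552
S_0' = S_0 - PV(D) = 25.4400 - 0.57651552 = 24.86348448
d1 = (ln(S_0'/K) + (r + sigma^2/2)*T) / (sigma*sqrt(T)) = -0.71113822
d2 = d1 - sigma*sqrt(T) = -0.84104203
exp(-rT) = 0.97555377
N(-d1) = 0.76150071; N(-d2) = 0.79983781
P = K * exp(-rT) * N(-d2) - S_0' * N(-d1) = 28.1900 * 0.97555377 * 0.79983781 - 24.86348448 * 0.76150071 = 3.0627


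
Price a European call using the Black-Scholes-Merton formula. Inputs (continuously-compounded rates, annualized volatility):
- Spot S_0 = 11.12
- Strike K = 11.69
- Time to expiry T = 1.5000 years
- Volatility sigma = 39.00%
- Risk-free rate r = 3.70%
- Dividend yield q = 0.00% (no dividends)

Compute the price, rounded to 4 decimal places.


d1 = (ln(S/K) + (r - q + 0.5*sigma^2) * T) / (sigma * sqrt(T)) = 0.25036405
d2 = d1 - sigma * sqrt(T) = -0.22728645
exp(-rT) = 0.94601202; exp(-qT) = 1.00000000
C = S_0 * exp(-qT) * N(d1) - K * exp(-rT) * N(d2)
N(d1) = 0.59884709; N(d2) = 0.41010050
C = 11.1200 * 1.00000000 * 0.59884709 - 11.6900 * 0.94601202 * 0.41010050 = 2.1239

Answer: Price = 2.1239


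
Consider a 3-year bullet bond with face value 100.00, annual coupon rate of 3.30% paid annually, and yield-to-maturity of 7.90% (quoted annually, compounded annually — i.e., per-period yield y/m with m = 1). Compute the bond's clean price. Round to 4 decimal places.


Coupon per period c = face * coupon_rate / m = 3.300000
Periods per year m = 1; per-period yield y/m = 0.079000
Number of cashflows N = 3
Cashflows (t years, CF_t, discount factor 1/(1+y/m)^(m*t), PV):
  t = 1.0000: CF_t = 3.300000, DF = 0.926784, PV = 3.058387
  t = 2.0000: CF_t = 3.300000, DF = 0.858929, PV = 2.834465
  t = 3.0000: CF_t = 103.300000, DF = 0.796041, PV = 82.231079
Price P = sum_t PV_t = 88.123931

Answer: Price = 88.1239


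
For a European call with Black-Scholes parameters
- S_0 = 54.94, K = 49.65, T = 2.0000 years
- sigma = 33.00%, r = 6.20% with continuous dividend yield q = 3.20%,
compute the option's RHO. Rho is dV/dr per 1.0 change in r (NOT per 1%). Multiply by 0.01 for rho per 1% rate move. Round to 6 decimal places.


Answer: Rho = 47.776588

Derivation:
d1 = 0.5788489466; d2 = 0.1121584710
phi(d1) = 0.3374049005; exp(-qT) = 0.9380049995; exp(-rT) = 0.8833798409
N(d2) = 0.5446511217
Rho = K*T*exp(-rT)*N(d2) = 49.6500 * 2.0000 * 0.8833798409 * 0.5446511217 = 47.776588


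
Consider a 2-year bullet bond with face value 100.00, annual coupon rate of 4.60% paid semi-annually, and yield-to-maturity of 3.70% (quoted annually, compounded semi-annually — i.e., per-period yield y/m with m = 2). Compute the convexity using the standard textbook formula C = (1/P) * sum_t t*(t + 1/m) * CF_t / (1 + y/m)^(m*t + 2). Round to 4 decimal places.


Answer: Convexity = 4.6089

Derivation:
Coupon per period c = face * coupon_rate / m = 2.300000
Periods per year m = 2; per-period yield y/m = 0.018500
Number of cashflows N = 4
Cashflows (t years, CF_t, discount factor 1/(1+y/m)^(m*t), PV):
  t = 0.5000: CF_t = 2.300000, DF = 0.981836, PV = 2.258223
  t = 1.0000: CF_t = 2.300000, DF = 0.964002, PV = 2.217205
  t = 1.5000: CF_t = 2.300000, DF = 0.946492, PV = 2.176931
  t = 2.0000: CF_t = 102.300000, DF = 0.929300, PV = 95.067375
Price P = sum_t PV_t = 101.719733
Convexity numerator sum_t t*(t + 1/m) * CF_t / (1+y/m)^(m*t + 2):
  t = 0.5000: term = 1.088466
  t = 1.0000: term = 3.206084
  t = 1.5000: term = 6.295699
  t = 2.0000: term = 458.225694
Convexity = (1/P) * sum = 468.815943 / 101.719733 = 4.608899


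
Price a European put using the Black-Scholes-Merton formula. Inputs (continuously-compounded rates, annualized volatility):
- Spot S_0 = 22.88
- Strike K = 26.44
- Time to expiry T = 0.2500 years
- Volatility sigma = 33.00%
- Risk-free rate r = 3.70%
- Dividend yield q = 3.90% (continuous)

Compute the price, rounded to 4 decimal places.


Answer: Price = 3.9568

Derivation:
d1 = (ln(S/K) + (r - q + 0.5*sigma^2) * T) / (sigma * sqrt(T)) = -0.79698393
d2 = d1 - sigma * sqrt(T) = -0.96198393
exp(-rT) = 0.99079265; exp(-qT) = 0.99029738
P = K * exp(-rT) * N(-d2) - S_0 * exp(-qT) * N(-d1)
N(-d1) = 0.78726982; N(-d2) = 0.83197116
P = 26.4400 * 0.99079265 * 0.83197116 - 22.8800 * 0.99029738 * 0.78726982 = 3.9568


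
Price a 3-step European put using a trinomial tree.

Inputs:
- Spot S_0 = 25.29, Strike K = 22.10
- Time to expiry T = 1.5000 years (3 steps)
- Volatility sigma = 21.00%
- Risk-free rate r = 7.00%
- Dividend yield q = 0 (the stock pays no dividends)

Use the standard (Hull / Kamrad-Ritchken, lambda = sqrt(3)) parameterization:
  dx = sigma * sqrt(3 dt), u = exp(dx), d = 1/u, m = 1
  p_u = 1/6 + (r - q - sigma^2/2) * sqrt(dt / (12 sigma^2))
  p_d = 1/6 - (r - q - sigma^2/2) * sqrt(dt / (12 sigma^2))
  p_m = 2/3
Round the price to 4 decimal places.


dt = T/N = 0.500000; dx = sigma*sqrt(3*dt) = 0.257196
u = exp(dx) = 1.293299; d = 1/u = 0.773216
p_u = 0.213275, p_m = 0.666667, p_d = 0.120058
Discount per step: exp(-r*dt) = 0.965605
Stock lattice S(k, j) with j the centered position index:
  k=0: S(0,+0) = 25.2900
  k=1: S(1,-1) = 19.5546; S(1,+0) = 25.2900; S(1,+1) = 32.7075
  k=2: S(2,-2) = 15.1200; S(2,-1) = 19.5546; S(2,+0) = 25.2900; S(2,+1) = 32.7075; S(2,+2) = 42.3006
  k=3: S(3,-3) = 11.6910; S(3,-2) = 15.1200; S(3,-1) = 19.5546; S(3,+0) = 25.2900; S(3,+1) = 32.7075; S(3,+2) = 42.3006; S(3,+3) = 54.7074
Terminal payoffs V(N, j) = max(K - S_T, 0):
  V(3,-3) = 10.408994; V(3,-2) = 6.980033; V(3,-1) = 2.545359; V(3,+0) = 0.000000; V(3,+1) = 0.000000; V(3,+2) = 0.000000; V(3,+3) = 0.000000
Backward induction: V(k, j) = exp(-r*dt) * [p_u * V(k+1, j+1) + p_m * V(k+1, j) + p_d * V(k+1, j-1)]
  V(2,-2) = exp(-r*dt) * [p_u*2.545359 + p_m*6.980033 + p_d*10.408994] = 6.224199
  V(2,-1) = exp(-r*dt) * [p_u*0.000000 + p_m*2.545359 + p_d*6.980033] = 2.447730
  V(2,+0) = exp(-r*dt) * [p_u*0.000000 + p_m*0.000000 + p_d*2.545359] = 0.295081
  V(2,+1) = exp(-r*dt) * [p_u*0.000000 + p_m*0.000000 + p_d*0.000000] = 0.000000
  V(2,+2) = exp(-r*dt) * [p_u*0.000000 + p_m*0.000000 + p_d*0.000000] = 0.000000
  V(1,-1) = exp(-r*dt) * [p_u*0.295081 + p_m*2.447730 + p_d*6.224199] = 2.358028
  V(1,+0) = exp(-r*dt) * [p_u*0.000000 + p_m*0.295081 + p_d*2.447730] = 0.473717
  V(1,+1) = exp(-r*dt) * [p_u*0.000000 + p_m*0.000000 + p_d*0.295081] = 0.034208
  V(0,+0) = exp(-r*dt) * [p_u*0.034208 + p_m*0.473717 + p_d*2.358028] = 0.585358

Answer: Price = V(0,0) = 0.5854


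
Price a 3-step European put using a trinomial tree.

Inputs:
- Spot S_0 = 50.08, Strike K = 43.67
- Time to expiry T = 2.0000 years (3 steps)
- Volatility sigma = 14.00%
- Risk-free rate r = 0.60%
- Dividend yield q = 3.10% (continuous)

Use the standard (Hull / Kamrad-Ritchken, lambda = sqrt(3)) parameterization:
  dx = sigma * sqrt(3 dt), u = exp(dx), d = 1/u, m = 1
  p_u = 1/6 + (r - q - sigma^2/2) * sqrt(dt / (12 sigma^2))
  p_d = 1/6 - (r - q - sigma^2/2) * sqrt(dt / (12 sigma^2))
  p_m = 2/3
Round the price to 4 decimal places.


dt = T/N = 0.666667; dx = sigma*sqrt(3*dt) = 0.197990
u = exp(dx) = 1.218950; d = 1/u = 0.820378
p_u = 0.108078, p_m = 0.666667, p_d = 0.225256
Discount per step: exp(-r*dt) = 0.996008
Stock lattice S(k, j) with j the centered position index:
  k=0: S(0,+0) = 50.0800
  k=1: S(1,-1) = 41.0845; S(1,+0) = 50.0800; S(1,+1) = 61.0450
  k=2: S(2,-2) = 33.7049; S(2,-1) = 41.0845; S(2,+0) = 50.0800; S(2,+1) = 61.0450; S(2,+2) = 74.4108
  k=3: S(3,-3) = 27.6507; S(3,-2) = 33.7049; S(3,-1) = 41.0845; S(3,+0) = 50.0800; S(3,+1) = 61.0450; S(3,+2) = 74.4108; S(3,+3) = 90.7031
Terminal payoffs V(N, j) = max(K - S_T, 0):
  V(3,-3) = 16.019273; V(3,-2) = 9.965144; V(3,-1) = 2.585463; V(3,+0) = 0.000000; V(3,+1) = 0.000000; V(3,+2) = 0.000000; V(3,+3) = 0.000000
Backward induction: V(k, j) = exp(-r*dt) * [p_u * V(k+1, j+1) + p_m * V(k+1, j) + p_d * V(k+1, j-1)]
  V(2,-2) = exp(-r*dt) * [p_u*2.585463 + p_m*9.965144 + p_d*16.019273] = 10.489249
  V(2,-1) = exp(-r*dt) * [p_u*0.000000 + p_m*2.585463 + p_d*9.965144] = 3.952504
  V(2,+0) = exp(-r*dt) * [p_u*0.000000 + p_m*0.000000 + p_d*2.585463] = 0.580065
  V(2,+1) = exp(-r*dt) * [p_u*0.000000 + p_m*0.000000 + p_d*0.000000] = 0.000000
  V(2,+2) = exp(-r*dt) * [p_u*0.000000 + p_m*0.000000 + p_d*0.000000] = 0.000000
  V(1,-1) = exp(-r*dt) * [p_u*0.580065 + p_m*3.952504 + p_d*10.489249] = 5.040254
  V(1,+0) = exp(-r*dt) * [p_u*0.000000 + p_m*0.580065 + p_d*3.952504] = 1.271935
  V(1,+1) = exp(-r*dt) * [p_u*0.000000 + p_m*0.000000 + p_d*0.580065] = 0.130141
  V(0,+0) = exp(-r*dt) * [p_u*0.130141 + p_m*1.271935 + p_d*5.040254] = 1.989394

Answer: Price = V(0,0) = 1.9894


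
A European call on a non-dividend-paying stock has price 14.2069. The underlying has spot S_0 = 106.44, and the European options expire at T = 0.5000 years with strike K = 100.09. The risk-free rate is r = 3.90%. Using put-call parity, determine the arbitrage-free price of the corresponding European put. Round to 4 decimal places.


Answer: Put price = 5.9241

Derivation:
Put-call parity: C - P = S_0 * exp(-qT) - K * exp(-rT).
S_0 * exp(-qT) = 106.4400 * 1.00000000 = 106.44000000
K * exp(-rT) = 100.0900 * 0.98068890 = 98.15715152
P = C - S*exp(-qT) + K*exp(-rT)
P = 14.2069 - 106.44000000 + 98.15715152 = 5.9241


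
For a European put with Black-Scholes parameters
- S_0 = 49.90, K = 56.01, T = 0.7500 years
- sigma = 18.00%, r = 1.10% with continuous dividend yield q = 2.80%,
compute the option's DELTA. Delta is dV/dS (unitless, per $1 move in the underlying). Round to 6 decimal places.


d1 = -0.7448411441; d2 = -0.9007257168
phi(d1) = 0.3023008099; exp(-qT) = 0.9792189646; exp(-rT) = 0.9917839379
N(-d1) = 0.7718161206
Delta = -exp(-qT) * N(-d1) = -0.9792189646 * 0.7718161206 = -0.755777

Answer: Delta = -0.755777


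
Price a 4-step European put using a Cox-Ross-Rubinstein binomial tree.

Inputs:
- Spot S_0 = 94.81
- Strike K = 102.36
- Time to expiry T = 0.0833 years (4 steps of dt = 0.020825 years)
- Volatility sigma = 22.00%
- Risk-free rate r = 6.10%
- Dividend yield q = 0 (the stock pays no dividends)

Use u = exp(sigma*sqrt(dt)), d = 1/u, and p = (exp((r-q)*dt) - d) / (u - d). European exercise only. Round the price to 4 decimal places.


dt = T/N = 0.020825
u = exp(sigma*sqrt(dt)) = 1.032257; d = 1/u = 0.968751
p = (exp((r-q)*dt) - d) / (u - d) = 0.512079
Discount per step: exp(-r*dt) = 0.998730
Stock lattice S(k, i) with i counting down-moves:
  k=0: S(0,0) = 94.8100
  k=1: S(1,0) = 97.8683; S(1,1) = 91.8473
  k=2: S(2,0) = 101.0253; S(2,1) = 94.8100; S(2,2) = 88.9771
  k=3: S(3,0) = 104.2841; S(3,1) = 97.8683; S(3,2) = 91.8473; S(3,3) = 86.1966
  k=4: S(4,0) = 107.6480; S(4,1) = 101.0253; S(4,2) = 94.8100; S(4,3) = 88.9771; S(4,4) = 83.5031
Terminal payoffs V(N, i) = max(K - S_T, 0):
  V(4,0) = 0.000000; V(4,1) = 1.334727; V(4,2) = 7.550000; V(4,3) = 13.382897; V(4,4) = 18.856944
Backward induction: V(k, i) = exp(-r*dt) * [p * V(k+1, i) + (1-p) * V(k+1, i+1)].
  V(3,0) = exp(-r*dt) * [p*0.000000 + (1-p)*1.334727] = 0.650414
  V(3,1) = exp(-r*dt) * [p*1.334727 + (1-p)*7.550000] = 4.361742
  V(3,2) = exp(-r*dt) * [p*7.550000 + (1-p)*13.382897] = 10.382792
  V(3,3) = exp(-r*dt) * [p*13.382897 + (1-p)*18.856944] = 16.033416
  V(2,0) = exp(-r*dt) * [p*0.650414 + (1-p)*4.361742] = 2.458122
  V(2,1) = exp(-r*dt) * [p*4.361742 + (1-p)*10.382792] = 7.290269
  V(2,2) = exp(-r*dt) * [p*10.382792 + (1-p)*16.033416] = 13.123167
  V(1,0) = exp(-r*dt) * [p*2.458122 + (1-p)*7.290269] = 4.809712
  V(1,1) = exp(-r*dt) * [p*7.290269 + (1-p)*13.123167] = 10.123391
  V(0,0) = exp(-r*dt) * [p*4.809712 + (1-p)*10.123391] = 7.392968

Answer: Price = V(0,0) = 7.3930


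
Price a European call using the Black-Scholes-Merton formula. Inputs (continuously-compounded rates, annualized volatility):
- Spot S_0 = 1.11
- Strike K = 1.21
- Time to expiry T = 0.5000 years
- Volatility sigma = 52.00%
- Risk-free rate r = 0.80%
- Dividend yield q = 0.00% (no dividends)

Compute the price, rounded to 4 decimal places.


d1 = (ln(S/K) + (r - q + 0.5*sigma^2) * T) / (sigma * sqrt(T)) = -0.03987088
d2 = d1 - sigma * sqrt(T) = -0.40756641
exp(-rT) = 0.99600799; exp(-qT) = 1.00000000
C = S_0 * exp(-qT) * N(d1) - K * exp(-rT) * N(d2)
N(d1) = 0.48409803; N(d2) = 0.34179602
C = 1.1100 * 1.00000000 * 0.48409803 - 1.2100 * 0.99600799 * 0.34179602 = 0.1254

Answer: Price = 0.1254


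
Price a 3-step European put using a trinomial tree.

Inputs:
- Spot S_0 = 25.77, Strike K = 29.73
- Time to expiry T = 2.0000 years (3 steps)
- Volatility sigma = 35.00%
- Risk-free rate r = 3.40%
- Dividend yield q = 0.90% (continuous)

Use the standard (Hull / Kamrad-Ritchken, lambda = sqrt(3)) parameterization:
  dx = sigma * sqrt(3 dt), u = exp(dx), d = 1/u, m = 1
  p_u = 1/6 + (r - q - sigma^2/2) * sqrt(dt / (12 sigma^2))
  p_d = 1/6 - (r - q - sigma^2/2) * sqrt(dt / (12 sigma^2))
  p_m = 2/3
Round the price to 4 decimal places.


Answer: Price = V(0,0) = 6.5705

Derivation:
dt = T/N = 0.666667; dx = sigma*sqrt(3*dt) = 0.494975
u = exp(dx) = 1.640457; d = 1/u = 0.609586
p_u = 0.142255, p_m = 0.666667, p_d = 0.191079
Discount per step: exp(-r*dt) = 0.977588
Stock lattice S(k, j) with j the centered position index:
  k=0: S(0,+0) = 25.7700
  k=1: S(1,-1) = 15.7090; S(1,+0) = 25.7700; S(1,+1) = 42.2746
  k=2: S(2,-2) = 9.5760; S(2,-1) = 15.7090; S(2,+0) = 25.7700; S(2,+1) = 42.2746; S(2,+2) = 69.3496
  k=3: S(3,-3) = 5.8374; S(3,-2) = 9.5760; S(3,-1) = 15.7090; S(3,+0) = 25.7700; S(3,+1) = 42.2746; S(3,+2) = 69.3496; S(3,+3) = 113.7650
Terminal payoffs V(N, j) = max(K - S_T, 0):
  V(3,-3) = 23.892592; V(3,-2) = 20.153985; V(3,-1) = 14.020961; V(3,+0) = 3.960000; V(3,+1) = 0.000000; V(3,+2) = 0.000000; V(3,+3) = 0.000000
Backward induction: V(k, j) = exp(-r*dt) * [p_u * V(k+1, j+1) + p_m * V(k+1, j) + p_d * V(k+1, j-1)]
  V(2,-2) = exp(-r*dt) * [p_u*14.020961 + p_m*20.153985 + p_d*23.892592] = 19.547760
  V(2,-1) = exp(-r*dt) * [p_u*3.960000 + p_m*14.020961 + p_d*20.153985] = 13.453211
  V(2,+0) = exp(-r*dt) * [p_u*0.000000 + p_m*3.960000 + p_d*14.020961] = 5.199897
  V(2,+1) = exp(-r*dt) * [p_u*0.000000 + p_m*0.000000 + p_d*3.960000] = 0.739713
  V(2,+2) = exp(-r*dt) * [p_u*0.000000 + p_m*0.000000 + p_d*0.000000] = 0.000000
  V(1,-1) = exp(-r*dt) * [p_u*5.199897 + p_m*13.453211 + p_d*19.547760] = 13.142381
  V(1,+0) = exp(-r*dt) * [p_u*0.739713 + p_m*5.199897 + p_d*13.453211] = 6.004785
  V(1,+1) = exp(-r*dt) * [p_u*0.000000 + p_m*0.739713 + p_d*5.199897] = 1.453411
  V(0,+0) = exp(-r*dt) * [p_u*1.453411 + p_m*6.004785 + p_d*13.142381] = 6.570540


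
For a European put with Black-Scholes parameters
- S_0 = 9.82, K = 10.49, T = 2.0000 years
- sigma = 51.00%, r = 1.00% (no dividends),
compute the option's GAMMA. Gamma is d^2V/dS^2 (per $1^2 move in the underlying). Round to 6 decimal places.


Answer: Gamma = 0.053899

Derivation:
d1 = 0.2968443972; d2 = -0.4244045196
phi(d1) = 0.3817471383; exp(-qT) = 1.0000000000; exp(-rT) = 0.9801986733
Gamma = exp(-qT) * phi(d1) / (S * sigma * sqrt(T)) = 1.0000000000 * 0.3817471383 / (9.8200 * 0.5100 * 1.4142135624) = 0.053899


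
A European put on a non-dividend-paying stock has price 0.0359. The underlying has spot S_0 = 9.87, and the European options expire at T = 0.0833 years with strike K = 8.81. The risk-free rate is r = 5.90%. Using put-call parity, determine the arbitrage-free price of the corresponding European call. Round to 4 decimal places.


Put-call parity: C - P = S_0 * exp(-qT) - K * exp(-rT).
S_0 * exp(-qT) = 9.8700 * 1.00000000 = 9.87000000
K * exp(-rT) = 8.8100 * 0.99509736 = 8.76680772
C = P + S*exp(-qT) - K*exp(-rT)
C = 0.0359 + 9.87000000 - 8.76680772 = 1.1391

Answer: Call price = 1.1391


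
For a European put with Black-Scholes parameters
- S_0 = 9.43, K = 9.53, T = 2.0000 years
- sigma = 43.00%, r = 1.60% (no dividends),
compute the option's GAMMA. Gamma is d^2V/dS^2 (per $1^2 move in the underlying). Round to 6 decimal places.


Answer: Gamma = 0.065677

Derivation:
d1 = 0.3393313009; d2 = -0.2687805309
phi(d1) = 0.3766226960; exp(-qT) = 1.0000000000; exp(-rT) = 0.9685065821
Gamma = exp(-qT) * phi(d1) / (S * sigma * sqrt(T)) = 1.0000000000 * 0.3766226960 / (9.4300 * 0.4300 * 1.4142135624) = 0.065677


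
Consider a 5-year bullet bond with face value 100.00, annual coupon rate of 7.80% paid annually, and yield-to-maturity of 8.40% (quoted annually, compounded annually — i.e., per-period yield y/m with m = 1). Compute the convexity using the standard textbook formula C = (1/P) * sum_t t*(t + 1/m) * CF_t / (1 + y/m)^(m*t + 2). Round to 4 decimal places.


Answer: Convexity = 20.9325

Derivation:
Coupon per period c = face * coupon_rate / m = 7.800000
Periods per year m = 1; per-period yield y/m = 0.084000
Number of cashflows N = 5
Cashflows (t years, CF_t, discount factor 1/(1+y/m)^(m*t), PV):
  t = 1.0000: CF_t = 7.800000, DF = 0.922509, PV = 7.195572
  t = 2.0000: CF_t = 7.800000, DF = 0.851023, PV = 6.637982
  t = 3.0000: CF_t = 7.800000, DF = 0.785077, PV = 6.123599
  t = 4.0000: CF_t = 7.800000, DF = 0.724241, PV = 5.649077
  t = 5.0000: CF_t = 107.800000, DF = 0.668119, PV = 72.023189
Price P = sum_t PV_t = 97.629419
Convexity numerator sum_t t*(t + 1/m) * CF_t / (1+y/m)^(m*t + 2):
  t = 1.0000: term = 12.247198
  t = 2.0000: term = 33.894460
  t = 3.0000: term = 62.535905
  t = 4.0000: term = 96.149915
  t = 5.0000: term = 1838.802308
Convexity = (1/P) * sum = 2043.629786 / 97.629419 = 20.932520


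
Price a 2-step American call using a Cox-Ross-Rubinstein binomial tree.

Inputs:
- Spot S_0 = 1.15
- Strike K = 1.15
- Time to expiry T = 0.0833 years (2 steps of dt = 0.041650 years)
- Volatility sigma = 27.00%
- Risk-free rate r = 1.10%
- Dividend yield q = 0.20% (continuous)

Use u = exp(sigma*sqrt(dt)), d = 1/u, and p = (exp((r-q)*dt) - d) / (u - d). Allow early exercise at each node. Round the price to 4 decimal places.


Answer: Price = V(0,0) = 0.0321

Derivation:
dt = T/N = 0.041650
u = exp(sigma*sqrt(dt)) = 1.056649; d = 1/u = 0.946388
p = (exp((r-q)*dt) - d) / (u - d) = 0.489628
Discount per step: exp(-r*dt) = 0.999542
Stock lattice S(k, i) with i counting down-moves:
  k=0: S(0,0) = 1.1500
  k=1: S(1,0) = 1.2151; S(1,1) = 1.0883
  k=2: S(2,0) = 1.2840; S(2,1) = 1.1500; S(2,2) = 1.0300
Terminal payoffs V(N, i) = max(S_T - K, 0):
  V(2,0) = 0.133983; V(2,1) = 0.000000; V(2,2) = 0.000000
Backward induction: V(k, i) = exp(-r*dt) * [p * V(k+1, i) + (1-p) * V(k+1, i+1)]; then take max(V_cont, immediate exercise) for American.
  V(1,0) = exp(-r*dt) * [p*0.133983 + (1-p)*0.000000] = 0.065572; exercise = 0.065146; V(1,0) = max -> 0.065572
  V(1,1) = exp(-r*dt) * [p*0.000000 + (1-p)*0.000000] = 0.000000; exercise = 0.000000; V(1,1) = max -> 0.000000
  V(0,0) = exp(-r*dt) * [p*0.065572 + (1-p)*0.000000] = 0.032091; exercise = 0.000000; V(0,0) = max -> 0.032091


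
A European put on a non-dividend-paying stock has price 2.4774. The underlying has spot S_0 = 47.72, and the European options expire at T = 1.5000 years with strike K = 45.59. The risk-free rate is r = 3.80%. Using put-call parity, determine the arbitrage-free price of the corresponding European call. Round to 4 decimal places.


Put-call parity: C - P = S_0 * exp(-qT) - K * exp(-rT).
S_0 * exp(-qT) = 47.7200 * 1.00000000 = 47.72000000
K * exp(-rT) = 45.5900 * 0.94459407 = 43.06404362
C = P + S*exp(-qT) - K*exp(-rT)
C = 2.4774 + 47.72000000 - 43.06404362 = 7.1334

Answer: Call price = 7.1334


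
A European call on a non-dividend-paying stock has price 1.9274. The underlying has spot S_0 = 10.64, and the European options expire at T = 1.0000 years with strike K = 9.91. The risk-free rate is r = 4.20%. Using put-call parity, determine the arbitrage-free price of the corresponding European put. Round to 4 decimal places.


Answer: Put price = 0.7898

Derivation:
Put-call parity: C - P = S_0 * exp(-qT) - K * exp(-rT).
S_0 * exp(-qT) = 10.6400 * 1.00000000 = 10.64000000
K * exp(-rT) = 9.9100 * 0.95886978 = 9.50239953
P = C - S*exp(-qT) + K*exp(-rT)
P = 1.9274 - 10.64000000 + 9.50239953 = 0.7898


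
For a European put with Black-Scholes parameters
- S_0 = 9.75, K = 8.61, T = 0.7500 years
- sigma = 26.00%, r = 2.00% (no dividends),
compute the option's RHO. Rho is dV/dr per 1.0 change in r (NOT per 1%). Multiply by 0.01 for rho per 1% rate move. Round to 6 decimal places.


Answer: Rho = -1.948719

Derivation:
d1 = 0.7314271429; d2 = 0.5062605380
phi(d1) = 0.3053088579; exp(-qT) = 1.0000000000; exp(-rT) = 0.9851119396
N(-d2) = 0.3063368809
Rho = -K*T*exp(-rT)*N(-d2) = -8.6100 * 0.7500 * 0.9851119396 * 0.3063368809 = -1.948719


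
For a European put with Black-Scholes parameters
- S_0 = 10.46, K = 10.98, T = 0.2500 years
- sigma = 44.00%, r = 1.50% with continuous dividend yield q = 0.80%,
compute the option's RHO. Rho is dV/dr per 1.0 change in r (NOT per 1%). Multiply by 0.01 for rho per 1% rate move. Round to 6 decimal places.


Answer: Rho = -1.713284

Derivation:
d1 = -0.1025771702; d2 = -0.3225771702
phi(d1) = 0.3968489413; exp(-qT) = 0.9980019987; exp(-rT) = 0.9962570225
N(-d2) = 0.6264922571
Rho = -K*T*exp(-rT)*N(-d2) = -10.9800 * 0.2500 * 0.9962570225 * 0.6264922571 = -1.713284


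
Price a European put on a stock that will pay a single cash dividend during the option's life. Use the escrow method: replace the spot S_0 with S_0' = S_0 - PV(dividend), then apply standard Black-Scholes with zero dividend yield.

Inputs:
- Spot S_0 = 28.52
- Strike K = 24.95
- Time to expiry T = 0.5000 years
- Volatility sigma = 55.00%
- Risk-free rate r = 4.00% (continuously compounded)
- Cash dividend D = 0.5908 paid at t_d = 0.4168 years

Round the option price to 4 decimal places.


Answer: Price = 2.5287

Derivation:
PV(D) = D * exp(-r * t_d) = 0.5908 * 0.98346621 = 0.58103184
S_0' = S_0 - PV(D) = 28.5200 - 0.58103184 = 27.93896816
d1 = (ln(S_0'/K) + (r + sigma^2/2)*T) / (sigma*sqrt(T)) = 0.53681901
d2 = d1 - sigma*sqrt(T) = 0.14791028
exp(-rT) = 0.98019867
N(-d1) = 0.29569632; N(-d2) = 0.44120679
P = K * exp(-rT) * N(-d2) - S_0' * N(-d1) = 24.9500 * 0.98019867 * 0.44120679 - 27.93896816 * 0.29569632 = 2.5287


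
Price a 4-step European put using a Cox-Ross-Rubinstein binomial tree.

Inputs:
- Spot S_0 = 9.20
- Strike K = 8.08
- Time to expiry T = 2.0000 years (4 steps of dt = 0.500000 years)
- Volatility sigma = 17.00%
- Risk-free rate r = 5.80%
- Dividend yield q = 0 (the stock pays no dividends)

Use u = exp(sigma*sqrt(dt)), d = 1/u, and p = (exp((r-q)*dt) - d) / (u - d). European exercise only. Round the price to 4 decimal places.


dt = T/N = 0.500000
u = exp(sigma*sqrt(dt)) = 1.127732; d = 1/u = 0.886736
p = (exp((r-q)*dt) - d) / (u - d) = 0.592080
Discount per step: exp(-r*dt) = 0.971416
Stock lattice S(k, i) with i counting down-moves:
  k=0: S(0,0) = 9.2000
  k=1: S(1,0) = 10.3751; S(1,1) = 8.1580
  k=2: S(2,0) = 11.7004; S(2,1) = 9.2000; S(2,2) = 7.2340
  k=3: S(3,0) = 13.1949; S(3,1) = 10.3751; S(3,2) = 8.1580; S(3,3) = 6.4146
  k=4: S(4,0) = 14.8803; S(4,1) = 11.7004; S(4,2) = 9.2000; S(4,3) = 7.2340; S(4,4) = 5.6881
Terminal payoffs V(N, i) = max(K - S_T, 0):
  V(4,0) = 0.000000; V(4,1) = 0.000000; V(4,2) = 0.000000; V(4,3) = 0.846036; V(4,4) = 2.391931
Backward induction: V(k, i) = exp(-r*dt) * [p * V(k+1, i) + (1-p) * V(k+1, i+1)].
  V(3,0) = exp(-r*dt) * [p*0.000000 + (1-p)*0.000000] = 0.000000
  V(3,1) = exp(-r*dt) * [p*0.000000 + (1-p)*0.000000] = 0.000000
  V(3,2) = exp(-r*dt) * [p*0.000000 + (1-p)*0.846036] = 0.335250
  V(3,3) = exp(-r*dt) * [p*0.846036 + (1-p)*2.391931] = 1.434430
  V(2,0) = exp(-r*dt) * [p*0.000000 + (1-p)*0.000000] = 0.000000
  V(2,1) = exp(-r*dt) * [p*0.000000 + (1-p)*0.335250] = 0.132846
  V(2,2) = exp(-r*dt) * [p*0.335250 + (1-p)*1.434430] = 0.761229
  V(1,0) = exp(-r*dt) * [p*0.000000 + (1-p)*0.132846] = 0.052642
  V(1,1) = exp(-r*dt) * [p*0.132846 + (1-p)*0.761229] = 0.378052
  V(0,0) = exp(-r*dt) * [p*0.052642 + (1-p)*0.378052] = 0.180084

Answer: Price = V(0,0) = 0.1801


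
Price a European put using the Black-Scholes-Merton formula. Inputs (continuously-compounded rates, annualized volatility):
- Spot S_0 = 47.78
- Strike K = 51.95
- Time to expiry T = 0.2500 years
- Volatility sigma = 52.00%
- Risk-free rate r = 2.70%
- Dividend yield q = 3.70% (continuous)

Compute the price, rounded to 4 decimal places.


d1 = (ln(S/K) + (r - q + 0.5*sigma^2) * T) / (sigma * sqrt(T)) = -0.20144068
d2 = d1 - sigma * sqrt(T) = -0.46144068
exp(-rT) = 0.99327273; exp(-qT) = 0.99079265
P = K * exp(-rT) * N(-d2) - S_0 * exp(-qT) * N(-d1)
N(-d1) = 0.57982299; N(-d2) = 0.67775876
P = 51.9500 * 0.99327273 * 0.67775876 - 47.7800 * 0.99079265 * 0.57982299 = 7.5238

Answer: Price = 7.5238


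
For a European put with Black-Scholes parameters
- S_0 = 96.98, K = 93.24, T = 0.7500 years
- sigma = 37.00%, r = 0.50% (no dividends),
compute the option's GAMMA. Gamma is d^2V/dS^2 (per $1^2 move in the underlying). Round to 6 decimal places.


d1 = 0.2946529179; d2 = -0.0257764815
phi(d1) = 0.3819946391; exp(-qT) = 1.0000000000; exp(-rT) = 0.9962570225
Gamma = exp(-qT) * phi(d1) / (S * sigma * sqrt(T)) = 1.0000000000 * 0.3819946391 / (96.9800 * 0.3700 * 0.8660254038) = 0.012293

Answer: Gamma = 0.012293


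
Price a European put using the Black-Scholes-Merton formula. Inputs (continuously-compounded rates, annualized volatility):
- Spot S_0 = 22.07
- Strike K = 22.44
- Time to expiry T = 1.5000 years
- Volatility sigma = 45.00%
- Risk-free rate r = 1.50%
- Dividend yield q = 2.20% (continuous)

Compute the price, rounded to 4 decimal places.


Answer: Price = 4.9992

Derivation:
d1 = (ln(S/K) + (r - q + 0.5*sigma^2) * T) / (sigma * sqrt(T)) = 0.22634944
d2 = d1 - sigma * sqrt(T) = -0.32478576
exp(-rT) = 0.97775124; exp(-qT) = 0.96753856
P = K * exp(-rT) * N(-d2) - S_0 * exp(-qT) * N(-d1)
N(-d1) = 0.41046483; N(-d2) = 0.62732839
P = 22.4400 * 0.97775124 * 0.62732839 - 22.0700 * 0.96753856 * 0.41046483 = 4.9992


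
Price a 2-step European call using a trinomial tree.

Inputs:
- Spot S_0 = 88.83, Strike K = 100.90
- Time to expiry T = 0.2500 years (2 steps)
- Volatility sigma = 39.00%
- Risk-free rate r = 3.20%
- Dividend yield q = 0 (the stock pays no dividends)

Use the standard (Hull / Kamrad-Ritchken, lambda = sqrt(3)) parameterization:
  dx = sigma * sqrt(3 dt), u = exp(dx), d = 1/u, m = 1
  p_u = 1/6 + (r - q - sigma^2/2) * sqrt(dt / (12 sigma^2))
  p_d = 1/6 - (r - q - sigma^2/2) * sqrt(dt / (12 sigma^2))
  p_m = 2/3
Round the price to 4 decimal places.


dt = T/N = 0.125000; dx = sigma*sqrt(3*dt) = 0.238825
u = exp(dx) = 1.269757; d = 1/u = 0.787552
p_u = 0.155139, p_m = 0.666667, p_d = 0.178194
Discount per step: exp(-r*dt) = 0.996008
Stock lattice S(k, j) with j the centered position index:
  k=0: S(0,+0) = 88.8300
  k=1: S(1,-1) = 69.9583; S(1,+0) = 88.8300; S(1,+1) = 112.7925
  k=2: S(2,-2) = 55.0958; S(2,-1) = 69.9583; S(2,+0) = 88.8300; S(2,+1) = 112.7925; S(2,+2) = 143.2190
Terminal payoffs V(N, j) = max(S_T - K, 0):
  V(2,-2) = 0.000000; V(2,-1) = 0.000000; V(2,+0) = 0.000000; V(2,+1) = 11.892481; V(2,+2) = 42.319000
Backward induction: V(k, j) = exp(-r*dt) * [p_u * V(k+1, j+1) + p_m * V(k+1, j) + p_d * V(k+1, j-1)]
  V(1,-1) = exp(-r*dt) * [p_u*0.000000 + p_m*0.000000 + p_d*0.000000] = 0.000000
  V(1,+0) = exp(-r*dt) * [p_u*11.892481 + p_m*0.000000 + p_d*0.000000] = 1.837621
  V(1,+1) = exp(-r*dt) * [p_u*42.319000 + p_m*11.892481 + p_d*0.000000] = 14.435785
  V(0,+0) = exp(-r*dt) * [p_u*14.435785 + p_m*1.837621 + p_d*0.000000] = 3.450801

Answer: Price = V(0,0) = 3.4508


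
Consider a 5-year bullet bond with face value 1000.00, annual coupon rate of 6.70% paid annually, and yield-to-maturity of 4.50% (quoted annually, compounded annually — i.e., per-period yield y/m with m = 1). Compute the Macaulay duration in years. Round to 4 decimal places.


Coupon per period c = face * coupon_rate / m = 67.000000
Periods per year m = 1; per-period yield y/m = 0.045000
Number of cashflows N = 5
Cashflows (t years, CF_t, discount factor 1/(1+y/m)^(m*t), PV):
  t = 1.0000: CF_t = 67.000000, DF = 0.956938, PV = 64.114833
  t = 2.0000: CF_t = 67.000000, DF = 0.915730, PV = 61.353907
  t = 3.0000: CF_t = 67.000000, DF = 0.876297, PV = 58.711872
  t = 4.0000: CF_t = 67.000000, DF = 0.838561, PV = 56.183610
  t = 5.0000: CF_t = 1067.000000, DF = 0.802451, PV = 856.215267
Price P = sum_t PV_t = 1096.579488
Macaulay numerator sum_t t * PV_t:
  t * PV_t at t = 1.0000: 64.114833
  t * PV_t at t = 2.0000: 122.707813
  t * PV_t at t = 3.0000: 176.135617
  t * PV_t at t = 4.0000: 224.734440
  t * PV_t at t = 5.0000: 4281.076333
Macaulay duration D = (sum_t t * PV_t) / P = 4868.769037 / 1096.579488 = 4.439960

Answer: Macaulay duration = 4.4400 years


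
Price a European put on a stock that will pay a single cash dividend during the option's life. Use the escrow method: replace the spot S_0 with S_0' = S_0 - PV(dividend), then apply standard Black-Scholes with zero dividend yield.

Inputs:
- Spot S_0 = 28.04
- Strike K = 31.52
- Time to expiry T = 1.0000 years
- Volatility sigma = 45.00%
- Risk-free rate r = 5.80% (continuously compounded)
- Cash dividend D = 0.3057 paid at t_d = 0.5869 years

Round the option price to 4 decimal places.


PV(D) = D * exp(-r * t_d) = 0.3057 * 0.96653265 = 0.29546903
S_0' = S_0 - PV(D) = 28.0400 - 0.29546903 = 27.74453097
d1 = (ln(S_0'/K) + (r + sigma^2/2)*T) / (sigma*sqrt(T)) = 0.07036994
d2 = d1 - sigma*sqrt(T) = -0.37963006
exp(-rT) = 0.94364995
N(-d1) = 0.47194961; N(-d2) = 0.64788998
P = K * exp(-rT) * N(-d2) - S_0' * N(-d1) = 31.5200 * 0.94364995 * 0.64788998 - 27.74453097 * 0.47194961 = 6.1767

Answer: Price = 6.1767
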